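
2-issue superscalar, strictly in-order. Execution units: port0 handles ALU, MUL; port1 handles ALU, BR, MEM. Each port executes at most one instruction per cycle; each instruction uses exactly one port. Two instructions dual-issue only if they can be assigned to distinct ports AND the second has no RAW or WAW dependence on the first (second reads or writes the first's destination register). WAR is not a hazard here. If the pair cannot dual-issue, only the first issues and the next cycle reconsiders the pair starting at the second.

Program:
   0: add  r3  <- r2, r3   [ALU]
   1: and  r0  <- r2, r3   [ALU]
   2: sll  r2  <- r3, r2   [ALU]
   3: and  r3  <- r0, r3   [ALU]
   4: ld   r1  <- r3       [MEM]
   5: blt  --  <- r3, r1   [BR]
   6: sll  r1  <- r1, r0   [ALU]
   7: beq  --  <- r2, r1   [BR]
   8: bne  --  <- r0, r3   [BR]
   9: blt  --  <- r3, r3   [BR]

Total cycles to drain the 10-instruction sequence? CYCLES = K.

c0: i0 add  RAW r3
c1: i1/i2 and+sll  dual
c2: i3 and  RAW r3
c3: i4 ld  no-port MEM/BR
c4: i5/i6 blt+sll  dual
c5: i7 beq  no-port BR/BR
c6: i8 bne  no-port BR/BR
c7: i9 blt  tail

CYCLES = 8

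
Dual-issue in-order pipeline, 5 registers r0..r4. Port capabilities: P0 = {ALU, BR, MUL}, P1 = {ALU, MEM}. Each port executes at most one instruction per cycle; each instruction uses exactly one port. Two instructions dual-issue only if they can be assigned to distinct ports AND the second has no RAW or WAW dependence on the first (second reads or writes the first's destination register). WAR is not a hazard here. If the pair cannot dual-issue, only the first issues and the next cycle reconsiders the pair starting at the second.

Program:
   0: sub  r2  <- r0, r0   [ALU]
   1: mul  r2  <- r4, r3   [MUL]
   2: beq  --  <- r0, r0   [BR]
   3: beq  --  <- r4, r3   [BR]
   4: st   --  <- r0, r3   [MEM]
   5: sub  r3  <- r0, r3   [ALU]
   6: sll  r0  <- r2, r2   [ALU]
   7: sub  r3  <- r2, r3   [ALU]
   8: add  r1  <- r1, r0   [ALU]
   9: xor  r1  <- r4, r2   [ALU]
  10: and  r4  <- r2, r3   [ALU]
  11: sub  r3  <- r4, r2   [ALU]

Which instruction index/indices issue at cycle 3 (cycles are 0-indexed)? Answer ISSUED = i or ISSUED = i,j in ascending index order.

0. sub.ALU @i0  | WAW r2
1. mul.MUL @i1  | no-port MUL/BR
2. beq.BR @i2  | no-port BR/BR
3. beq.BR;st.MEM @i3+i4  | pair
4. sub.ALU;sll.ALU @i5+i6  | pair
5. sub.ALU;add.ALU @i7+i8  | pair
6. xor.ALU;and.ALU @i9+i10  | pair
7. sub.ALU @i11  | tail

ISSUED = 3,4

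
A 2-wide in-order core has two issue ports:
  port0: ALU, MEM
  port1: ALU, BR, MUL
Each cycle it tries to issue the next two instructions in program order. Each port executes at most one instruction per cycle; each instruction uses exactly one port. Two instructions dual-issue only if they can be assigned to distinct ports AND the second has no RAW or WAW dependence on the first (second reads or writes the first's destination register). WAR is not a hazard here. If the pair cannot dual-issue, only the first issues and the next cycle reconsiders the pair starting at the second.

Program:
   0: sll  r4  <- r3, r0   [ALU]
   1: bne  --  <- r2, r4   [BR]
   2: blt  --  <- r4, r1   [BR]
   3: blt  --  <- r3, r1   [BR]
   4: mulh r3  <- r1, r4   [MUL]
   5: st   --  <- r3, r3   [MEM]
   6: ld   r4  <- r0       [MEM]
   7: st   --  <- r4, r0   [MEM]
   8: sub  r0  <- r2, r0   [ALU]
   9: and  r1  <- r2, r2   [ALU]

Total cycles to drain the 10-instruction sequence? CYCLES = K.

c0: i0 sll  RAW r4
c1: i1 bne  no-port BR/BR
c2: i2 blt  no-port BR/BR
c3: i3 blt  no-port BR/MUL
c4: i4 mulh  RAW r3
c5: i5 st  no-port MEM/MEM
c6: i6 ld  no-port MEM/MEM
c7: i7/i8 st sub  pair
c8: i9 and  tail

CYCLES = 9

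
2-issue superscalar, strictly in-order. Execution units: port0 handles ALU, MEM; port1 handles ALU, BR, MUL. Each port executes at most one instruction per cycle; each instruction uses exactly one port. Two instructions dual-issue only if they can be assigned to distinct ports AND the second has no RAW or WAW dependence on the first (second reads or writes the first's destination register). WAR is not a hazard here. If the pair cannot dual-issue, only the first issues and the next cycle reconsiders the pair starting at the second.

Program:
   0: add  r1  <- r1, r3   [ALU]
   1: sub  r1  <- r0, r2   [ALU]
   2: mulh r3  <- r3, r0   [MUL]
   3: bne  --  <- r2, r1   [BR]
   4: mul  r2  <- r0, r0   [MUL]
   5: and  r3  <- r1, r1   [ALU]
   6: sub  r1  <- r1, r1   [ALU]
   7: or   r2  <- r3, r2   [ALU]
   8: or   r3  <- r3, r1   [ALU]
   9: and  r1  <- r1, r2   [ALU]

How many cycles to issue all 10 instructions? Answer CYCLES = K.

0. add.ALU @i0  | WAW r1
1. sub.ALU;mulh.MUL @i1+i2  | 2-wide
2. bne.BR @i3  | no-port BR/MUL
3. mul.MUL;and.ALU @i4+i5  | 2-wide
4. sub.ALU;or.ALU @i6+i7  | 2-wide
5. or.ALU;and.ALU @i8+i9  | 2-wide

CYCLES = 6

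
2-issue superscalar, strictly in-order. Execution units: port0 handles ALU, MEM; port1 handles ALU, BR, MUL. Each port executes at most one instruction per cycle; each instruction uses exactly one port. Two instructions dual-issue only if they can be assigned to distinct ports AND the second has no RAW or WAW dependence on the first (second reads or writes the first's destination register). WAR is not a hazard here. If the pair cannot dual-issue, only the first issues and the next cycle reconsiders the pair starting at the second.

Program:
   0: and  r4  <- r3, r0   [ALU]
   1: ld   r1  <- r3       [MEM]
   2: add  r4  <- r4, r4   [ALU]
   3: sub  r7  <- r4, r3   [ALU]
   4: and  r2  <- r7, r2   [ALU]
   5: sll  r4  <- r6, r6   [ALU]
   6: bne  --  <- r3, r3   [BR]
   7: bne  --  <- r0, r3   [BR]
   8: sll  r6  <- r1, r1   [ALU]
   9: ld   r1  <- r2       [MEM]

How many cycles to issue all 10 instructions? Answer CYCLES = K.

CYCLES = 7

t=0 i0,i1:and.ALU;ld.MEM ; 2-wide
t=1 i2:add.ALU ; RAW r4
t=2 i3:sub.ALU ; RAW r7
t=3 i4,i5:and.ALU;sll.ALU ; 2-wide
t=4 i6:bne.BR ; no-port BR/BR
t=5 i7,i8:bne.BR;sll.ALU ; 2-wide
t=6 i9:ld.MEM ; tail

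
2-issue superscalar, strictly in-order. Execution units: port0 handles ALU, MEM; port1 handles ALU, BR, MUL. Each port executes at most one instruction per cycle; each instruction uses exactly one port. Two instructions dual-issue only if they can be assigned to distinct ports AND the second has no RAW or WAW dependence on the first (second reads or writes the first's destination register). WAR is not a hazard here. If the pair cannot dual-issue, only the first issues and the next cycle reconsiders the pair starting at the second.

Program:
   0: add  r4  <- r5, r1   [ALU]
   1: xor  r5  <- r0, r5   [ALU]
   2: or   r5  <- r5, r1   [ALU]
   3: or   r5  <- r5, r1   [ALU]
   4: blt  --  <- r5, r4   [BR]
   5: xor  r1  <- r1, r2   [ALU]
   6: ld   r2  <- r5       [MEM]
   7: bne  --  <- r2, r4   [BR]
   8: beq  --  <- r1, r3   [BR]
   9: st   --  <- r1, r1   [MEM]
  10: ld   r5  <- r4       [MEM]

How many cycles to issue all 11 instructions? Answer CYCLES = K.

0. add.ALU;xor.ALU @i0+i1  | 2-wide
1. or.ALU @i2  | RAW+WAW r5
2. or.ALU @i3  | RAW r5
3. blt.BR;xor.ALU @i4+i5  | 2-wide
4. ld.MEM @i6  | RAW r2
5. bne.BR @i7  | no-port BR/BR
6. beq.BR;st.MEM @i8+i9  | 2-wide
7. ld.MEM @i10  | tail

CYCLES = 8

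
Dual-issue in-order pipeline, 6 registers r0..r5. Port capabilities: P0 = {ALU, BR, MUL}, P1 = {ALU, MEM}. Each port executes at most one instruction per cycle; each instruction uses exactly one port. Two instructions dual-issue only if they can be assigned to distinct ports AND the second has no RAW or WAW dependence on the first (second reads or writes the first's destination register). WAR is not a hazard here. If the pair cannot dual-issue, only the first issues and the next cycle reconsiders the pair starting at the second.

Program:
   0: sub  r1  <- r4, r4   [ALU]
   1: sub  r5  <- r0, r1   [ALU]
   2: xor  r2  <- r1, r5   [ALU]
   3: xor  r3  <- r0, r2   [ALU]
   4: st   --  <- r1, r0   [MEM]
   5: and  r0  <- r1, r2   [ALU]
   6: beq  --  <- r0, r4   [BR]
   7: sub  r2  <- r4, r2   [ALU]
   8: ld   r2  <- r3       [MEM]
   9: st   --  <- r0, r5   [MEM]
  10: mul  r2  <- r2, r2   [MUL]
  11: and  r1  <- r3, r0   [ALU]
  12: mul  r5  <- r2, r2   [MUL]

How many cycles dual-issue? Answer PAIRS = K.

[0] i0  sub  -- RAW r1
[1] i1  sub  -- RAW r5
[2] i2  xor  -- RAW r2
[3] i3,i4  xor+st  -- 2-wide
[4] i5  and  -- RAW r0
[5] i6,i7  beq+sub  -- 2-wide
[6] i8  ld  -- no-port MEM/MEM
[7] i9,i10  st+mul  -- 2-wide
[8] i11,i12  and+mul  -- 2-wide

PAIRS = 4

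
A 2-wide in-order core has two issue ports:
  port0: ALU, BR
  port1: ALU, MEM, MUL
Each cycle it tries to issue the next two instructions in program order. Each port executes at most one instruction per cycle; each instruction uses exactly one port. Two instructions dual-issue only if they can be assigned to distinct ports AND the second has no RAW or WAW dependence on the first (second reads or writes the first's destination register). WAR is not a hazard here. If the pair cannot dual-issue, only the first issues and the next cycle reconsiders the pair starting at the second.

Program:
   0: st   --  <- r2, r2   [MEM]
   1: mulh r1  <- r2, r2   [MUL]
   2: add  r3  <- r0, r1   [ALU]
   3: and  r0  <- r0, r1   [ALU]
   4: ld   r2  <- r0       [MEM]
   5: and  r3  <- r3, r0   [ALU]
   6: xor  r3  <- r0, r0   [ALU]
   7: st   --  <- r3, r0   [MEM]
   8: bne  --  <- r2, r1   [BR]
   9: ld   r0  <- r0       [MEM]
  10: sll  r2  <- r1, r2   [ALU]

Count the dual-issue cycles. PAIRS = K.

[0] i0  st  -- no-port MEM/MUL
[1] i1  mulh  -- RAW r1
[2] i2+i3  add;and  -- pair
[3] i4+i5  ld;and  -- pair
[4] i6  xor  -- RAW r3
[5] i7+i8  st;bne  -- pair
[6] i9+i10  ld;sll  -- pair

PAIRS = 4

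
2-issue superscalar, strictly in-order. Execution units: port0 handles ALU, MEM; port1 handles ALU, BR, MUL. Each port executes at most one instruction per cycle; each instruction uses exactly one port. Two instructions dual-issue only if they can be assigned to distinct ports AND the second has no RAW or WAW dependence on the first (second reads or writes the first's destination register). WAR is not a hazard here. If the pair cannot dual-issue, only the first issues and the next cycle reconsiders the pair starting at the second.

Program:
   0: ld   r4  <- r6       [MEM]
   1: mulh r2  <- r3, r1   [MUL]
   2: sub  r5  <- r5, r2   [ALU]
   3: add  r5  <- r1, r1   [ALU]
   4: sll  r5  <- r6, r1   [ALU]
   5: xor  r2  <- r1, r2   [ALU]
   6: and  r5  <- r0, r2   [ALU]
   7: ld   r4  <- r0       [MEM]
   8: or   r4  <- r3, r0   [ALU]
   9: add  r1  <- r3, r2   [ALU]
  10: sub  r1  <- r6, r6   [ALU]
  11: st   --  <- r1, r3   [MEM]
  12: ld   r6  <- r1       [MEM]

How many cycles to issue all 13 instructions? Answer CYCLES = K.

CYCLES = 9

#0 head=0: ld/mulh i0/i1 2-wide
#1 head=2: sub i2 WAW r5
#2 head=3: add i3 WAW r5
#3 head=4: sll/xor i4/i5 2-wide
#4 head=6: and/ld i6/i7 2-wide
#5 head=8: or/add i8/i9 2-wide
#6 head=10: sub i10 RAW r1
#7 head=11: st i11 no-port MEM/MEM
#8 head=12: ld i12 tail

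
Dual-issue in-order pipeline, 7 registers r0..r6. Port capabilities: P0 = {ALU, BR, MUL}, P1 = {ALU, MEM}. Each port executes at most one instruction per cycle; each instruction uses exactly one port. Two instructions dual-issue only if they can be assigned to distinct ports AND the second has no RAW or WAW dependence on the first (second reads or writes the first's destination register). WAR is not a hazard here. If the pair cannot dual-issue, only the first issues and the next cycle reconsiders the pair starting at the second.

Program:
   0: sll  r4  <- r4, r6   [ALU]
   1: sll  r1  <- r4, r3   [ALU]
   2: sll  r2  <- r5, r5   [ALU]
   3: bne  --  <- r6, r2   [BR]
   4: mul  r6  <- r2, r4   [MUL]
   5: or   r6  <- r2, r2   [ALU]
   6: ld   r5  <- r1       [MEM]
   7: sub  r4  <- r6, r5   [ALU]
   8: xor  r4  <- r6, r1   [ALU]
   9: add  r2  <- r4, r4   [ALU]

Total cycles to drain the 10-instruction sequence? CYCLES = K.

  cy0 -> i0 (sll) RAW r4
  cy1 -> i1/i2 (sll/sll) 2-wide
  cy2 -> i3 (bne) no-port BR/MUL
  cy3 -> i4 (mul) WAW r6
  cy4 -> i5/i6 (or/ld) 2-wide
  cy5 -> i7 (sub) WAW r4
  cy6 -> i8 (xor) RAW r4
  cy7 -> i9 (add) tail

CYCLES = 8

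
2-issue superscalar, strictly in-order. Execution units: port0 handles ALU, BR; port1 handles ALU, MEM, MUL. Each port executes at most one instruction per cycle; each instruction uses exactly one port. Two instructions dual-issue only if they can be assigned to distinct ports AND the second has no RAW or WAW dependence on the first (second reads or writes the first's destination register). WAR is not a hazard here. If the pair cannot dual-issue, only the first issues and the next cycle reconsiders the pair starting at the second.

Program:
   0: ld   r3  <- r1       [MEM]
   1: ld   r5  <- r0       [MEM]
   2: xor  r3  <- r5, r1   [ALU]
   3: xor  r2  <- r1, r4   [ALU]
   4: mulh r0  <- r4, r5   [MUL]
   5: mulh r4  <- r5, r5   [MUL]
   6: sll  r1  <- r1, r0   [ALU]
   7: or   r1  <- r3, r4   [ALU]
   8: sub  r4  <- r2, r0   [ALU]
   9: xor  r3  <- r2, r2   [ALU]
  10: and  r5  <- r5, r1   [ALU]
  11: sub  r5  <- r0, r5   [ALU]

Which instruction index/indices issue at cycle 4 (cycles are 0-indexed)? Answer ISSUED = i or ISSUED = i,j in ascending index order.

ISSUED = 5,6

t=0 i0:ld.MEM ; no-port MEM/MEM
t=1 i1:ld.MEM ; RAW r5
t=2 i2+i3:xor.ALU;xor.ALU ; dual
t=3 i4:mulh.MUL ; no-port MUL/MUL
t=4 i5+i6:mulh.MUL;sll.ALU ; dual
t=5 i7+i8:or.ALU;sub.ALU ; dual
t=6 i9+i10:xor.ALU;and.ALU ; dual
t=7 i11:sub.ALU ; tail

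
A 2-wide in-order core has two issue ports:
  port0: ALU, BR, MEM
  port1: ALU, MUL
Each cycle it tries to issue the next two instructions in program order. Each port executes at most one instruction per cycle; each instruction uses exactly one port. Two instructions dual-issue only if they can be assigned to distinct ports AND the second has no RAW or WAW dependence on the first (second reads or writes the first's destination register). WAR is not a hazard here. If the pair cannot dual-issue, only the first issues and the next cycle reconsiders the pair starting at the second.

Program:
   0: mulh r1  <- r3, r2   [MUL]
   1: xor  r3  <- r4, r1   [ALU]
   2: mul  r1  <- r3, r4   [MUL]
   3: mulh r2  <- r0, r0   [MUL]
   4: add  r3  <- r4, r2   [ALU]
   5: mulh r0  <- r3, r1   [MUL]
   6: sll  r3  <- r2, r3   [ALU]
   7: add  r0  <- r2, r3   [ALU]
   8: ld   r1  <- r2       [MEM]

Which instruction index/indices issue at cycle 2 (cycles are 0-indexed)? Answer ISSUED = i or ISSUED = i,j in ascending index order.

0. mulh @i0  | RAW r1
1. xor @i1  | RAW r3
2. mul @i2  | no-port MUL/MUL
3. mulh @i3  | RAW r2
4. add @i4  | RAW r3
5. mulh sll @i5/i6  | pair
6. add ld @i7/i8  | pair

ISSUED = 2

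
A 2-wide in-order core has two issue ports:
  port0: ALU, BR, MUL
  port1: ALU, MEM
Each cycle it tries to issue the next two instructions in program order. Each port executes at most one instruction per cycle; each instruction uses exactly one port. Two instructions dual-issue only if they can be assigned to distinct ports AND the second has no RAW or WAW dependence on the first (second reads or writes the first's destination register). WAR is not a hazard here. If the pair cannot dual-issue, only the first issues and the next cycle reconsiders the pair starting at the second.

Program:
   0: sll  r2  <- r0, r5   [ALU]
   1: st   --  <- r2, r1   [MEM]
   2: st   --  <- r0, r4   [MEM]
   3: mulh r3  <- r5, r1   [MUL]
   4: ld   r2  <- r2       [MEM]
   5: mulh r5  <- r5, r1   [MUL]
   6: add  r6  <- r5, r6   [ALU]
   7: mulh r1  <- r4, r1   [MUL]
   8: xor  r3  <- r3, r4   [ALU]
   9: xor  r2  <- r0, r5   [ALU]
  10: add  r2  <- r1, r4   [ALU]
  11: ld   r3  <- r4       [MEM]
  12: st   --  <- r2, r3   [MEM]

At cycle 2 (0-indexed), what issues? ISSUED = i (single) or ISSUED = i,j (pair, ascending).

[0] i0  sll  -- RAW r2
[1] i1  st  -- no-port MEM/MEM
[2] i2,i3  st mulh  -- dual
[3] i4,i5  ld mulh  -- dual
[4] i6,i7  add mulh  -- dual
[5] i8,i9  xor xor  -- dual
[6] i10,i11  add ld  -- dual
[7] i12  st  -- tail

ISSUED = 2,3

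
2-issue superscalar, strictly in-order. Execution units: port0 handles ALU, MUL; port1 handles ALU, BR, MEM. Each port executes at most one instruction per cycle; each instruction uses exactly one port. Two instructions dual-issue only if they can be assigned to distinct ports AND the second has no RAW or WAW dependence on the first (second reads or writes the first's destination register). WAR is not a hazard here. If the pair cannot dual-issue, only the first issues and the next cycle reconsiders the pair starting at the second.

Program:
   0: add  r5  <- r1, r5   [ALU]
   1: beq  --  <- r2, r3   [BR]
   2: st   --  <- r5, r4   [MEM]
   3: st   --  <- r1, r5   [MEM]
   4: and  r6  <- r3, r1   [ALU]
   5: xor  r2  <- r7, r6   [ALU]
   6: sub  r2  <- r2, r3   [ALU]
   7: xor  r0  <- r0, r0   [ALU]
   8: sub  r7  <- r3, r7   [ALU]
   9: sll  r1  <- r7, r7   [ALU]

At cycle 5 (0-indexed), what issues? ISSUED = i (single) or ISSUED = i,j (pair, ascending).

ISSUED = 8

  cy0 -> i0,i1 (add.ALU/beq.BR) 2-wide
  cy1 -> i2 (st.MEM) no-port MEM/MEM
  cy2 -> i3,i4 (st.MEM/and.ALU) 2-wide
  cy3 -> i5 (xor.ALU) RAW+WAW r2
  cy4 -> i6,i7 (sub.ALU/xor.ALU) 2-wide
  cy5 -> i8 (sub.ALU) RAW r7
  cy6 -> i9 (sll.ALU) tail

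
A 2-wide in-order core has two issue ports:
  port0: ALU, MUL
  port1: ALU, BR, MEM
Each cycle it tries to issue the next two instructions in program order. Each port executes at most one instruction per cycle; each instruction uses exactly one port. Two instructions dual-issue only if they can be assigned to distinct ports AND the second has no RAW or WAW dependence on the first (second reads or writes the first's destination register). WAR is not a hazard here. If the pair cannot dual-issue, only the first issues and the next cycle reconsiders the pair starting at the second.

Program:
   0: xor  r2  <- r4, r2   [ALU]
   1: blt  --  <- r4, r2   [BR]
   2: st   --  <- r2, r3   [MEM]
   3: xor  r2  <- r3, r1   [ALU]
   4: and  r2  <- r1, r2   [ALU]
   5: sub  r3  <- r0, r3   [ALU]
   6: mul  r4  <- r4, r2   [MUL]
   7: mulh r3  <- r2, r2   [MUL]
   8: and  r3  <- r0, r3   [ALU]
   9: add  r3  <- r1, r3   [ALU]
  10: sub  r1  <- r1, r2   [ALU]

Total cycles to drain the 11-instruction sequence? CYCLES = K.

0. xor @i0  | RAW r2
1. blt @i1  | no-port BR/MEM
2. st xor @i2&i3  | dual
3. and sub @i4&i5  | dual
4. mul @i6  | no-port MUL/MUL
5. mulh @i7  | RAW+WAW r3
6. and @i8  | RAW+WAW r3
7. add sub @i9&i10  | dual

CYCLES = 8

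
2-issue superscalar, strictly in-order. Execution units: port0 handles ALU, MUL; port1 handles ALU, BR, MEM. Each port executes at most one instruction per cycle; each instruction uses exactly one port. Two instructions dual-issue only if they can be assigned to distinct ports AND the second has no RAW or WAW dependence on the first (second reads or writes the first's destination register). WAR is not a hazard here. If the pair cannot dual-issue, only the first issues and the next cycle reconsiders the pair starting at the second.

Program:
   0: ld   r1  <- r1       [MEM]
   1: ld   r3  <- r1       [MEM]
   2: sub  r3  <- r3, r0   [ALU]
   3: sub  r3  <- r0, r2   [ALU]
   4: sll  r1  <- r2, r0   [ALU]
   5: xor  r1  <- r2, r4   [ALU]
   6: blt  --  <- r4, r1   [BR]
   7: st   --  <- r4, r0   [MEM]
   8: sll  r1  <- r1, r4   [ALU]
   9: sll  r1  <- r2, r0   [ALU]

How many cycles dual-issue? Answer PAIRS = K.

PAIRS = 2

c0: i0 ld  no-port MEM/MEM
c1: i1 ld  RAW+WAW r3
c2: i2 sub  WAW r3
c3: i3&i4 sub+sll  pair
c4: i5 xor  RAW r1
c5: i6 blt  no-port BR/MEM
c6: i7&i8 st+sll  pair
c7: i9 sll  tail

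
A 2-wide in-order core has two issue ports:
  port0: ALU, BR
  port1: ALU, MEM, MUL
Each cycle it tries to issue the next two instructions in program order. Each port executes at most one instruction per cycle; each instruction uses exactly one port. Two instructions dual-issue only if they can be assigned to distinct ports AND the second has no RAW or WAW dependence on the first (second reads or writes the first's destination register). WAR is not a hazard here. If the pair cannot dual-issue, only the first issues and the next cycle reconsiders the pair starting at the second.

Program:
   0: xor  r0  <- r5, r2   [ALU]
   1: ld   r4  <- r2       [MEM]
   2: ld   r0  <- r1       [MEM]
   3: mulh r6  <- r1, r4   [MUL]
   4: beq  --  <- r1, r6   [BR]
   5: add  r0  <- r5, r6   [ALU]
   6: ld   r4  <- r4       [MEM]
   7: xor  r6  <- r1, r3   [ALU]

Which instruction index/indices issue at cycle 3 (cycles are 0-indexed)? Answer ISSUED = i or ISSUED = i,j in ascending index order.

ISSUED = 4,5

c0: i0,i1 xor;ld  dual
c1: i2 ld  no-port MEM/MUL
c2: i3 mulh  RAW r6
c3: i4,i5 beq;add  dual
c4: i6,i7 ld;xor  dual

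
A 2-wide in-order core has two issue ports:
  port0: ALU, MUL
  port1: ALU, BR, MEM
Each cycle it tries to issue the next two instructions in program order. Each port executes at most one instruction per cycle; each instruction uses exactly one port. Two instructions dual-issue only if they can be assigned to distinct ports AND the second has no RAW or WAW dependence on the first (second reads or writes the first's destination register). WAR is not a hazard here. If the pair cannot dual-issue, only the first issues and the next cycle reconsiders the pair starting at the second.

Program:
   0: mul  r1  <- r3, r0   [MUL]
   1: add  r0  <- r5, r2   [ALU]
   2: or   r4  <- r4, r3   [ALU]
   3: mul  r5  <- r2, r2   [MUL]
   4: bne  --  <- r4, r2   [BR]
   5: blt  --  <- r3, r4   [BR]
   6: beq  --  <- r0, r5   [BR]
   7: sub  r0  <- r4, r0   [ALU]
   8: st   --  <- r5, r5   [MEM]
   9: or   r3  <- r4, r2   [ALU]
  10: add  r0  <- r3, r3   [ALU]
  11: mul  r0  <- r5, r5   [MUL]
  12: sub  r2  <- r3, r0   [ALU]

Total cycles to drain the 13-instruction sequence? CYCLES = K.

0. mul.MUL;add.ALU @i0+i1  | 2-wide
1. or.ALU;mul.MUL @i2+i3  | 2-wide
2. bne.BR @i4  | no-port BR/BR
3. blt.BR @i5  | no-port BR/BR
4. beq.BR;sub.ALU @i6+i7  | 2-wide
5. st.MEM;or.ALU @i8+i9  | 2-wide
6. add.ALU @i10  | WAW r0
7. mul.MUL @i11  | RAW r0
8. sub.ALU @i12  | tail

CYCLES = 9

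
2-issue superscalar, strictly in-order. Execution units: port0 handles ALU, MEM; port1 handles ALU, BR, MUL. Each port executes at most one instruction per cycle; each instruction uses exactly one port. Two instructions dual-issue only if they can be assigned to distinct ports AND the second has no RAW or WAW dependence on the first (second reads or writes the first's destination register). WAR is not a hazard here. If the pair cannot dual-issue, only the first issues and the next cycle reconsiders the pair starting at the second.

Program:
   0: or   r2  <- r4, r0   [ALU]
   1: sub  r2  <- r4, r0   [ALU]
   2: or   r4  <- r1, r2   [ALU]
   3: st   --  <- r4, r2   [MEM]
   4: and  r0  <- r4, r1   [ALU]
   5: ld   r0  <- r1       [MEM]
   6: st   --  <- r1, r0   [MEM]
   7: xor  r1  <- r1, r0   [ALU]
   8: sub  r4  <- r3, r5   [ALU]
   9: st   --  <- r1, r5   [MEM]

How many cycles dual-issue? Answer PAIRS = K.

c0: i0 or  WAW r2
c1: i1 sub  RAW r2
c2: i2 or  RAW r4
c3: i3+i4 st;and  dual
c4: i5 ld  no-port MEM/MEM
c5: i6+i7 st;xor  dual
c6: i8+i9 sub;st  dual

PAIRS = 3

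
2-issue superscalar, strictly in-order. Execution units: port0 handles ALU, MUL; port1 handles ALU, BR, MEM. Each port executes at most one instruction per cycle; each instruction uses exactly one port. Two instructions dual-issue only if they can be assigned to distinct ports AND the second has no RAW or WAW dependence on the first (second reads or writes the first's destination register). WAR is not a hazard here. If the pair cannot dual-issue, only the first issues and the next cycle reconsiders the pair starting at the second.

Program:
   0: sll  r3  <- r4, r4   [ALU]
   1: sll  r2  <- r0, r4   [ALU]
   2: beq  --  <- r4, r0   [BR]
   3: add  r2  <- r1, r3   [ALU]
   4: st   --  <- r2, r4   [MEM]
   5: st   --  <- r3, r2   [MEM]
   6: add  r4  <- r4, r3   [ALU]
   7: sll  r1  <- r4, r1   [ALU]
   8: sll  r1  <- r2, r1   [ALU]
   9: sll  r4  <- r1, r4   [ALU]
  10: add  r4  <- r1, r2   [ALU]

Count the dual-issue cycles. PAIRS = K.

PAIRS = 3

0. sll sll @i0,i1  | dual
1. beq add @i2,i3  | dual
2. st @i4  | no-port MEM/MEM
3. st add @i5,i6  | dual
4. sll @i7  | RAW+WAW r1
5. sll @i8  | RAW r1
6. sll @i9  | WAW r4
7. add @i10  | tail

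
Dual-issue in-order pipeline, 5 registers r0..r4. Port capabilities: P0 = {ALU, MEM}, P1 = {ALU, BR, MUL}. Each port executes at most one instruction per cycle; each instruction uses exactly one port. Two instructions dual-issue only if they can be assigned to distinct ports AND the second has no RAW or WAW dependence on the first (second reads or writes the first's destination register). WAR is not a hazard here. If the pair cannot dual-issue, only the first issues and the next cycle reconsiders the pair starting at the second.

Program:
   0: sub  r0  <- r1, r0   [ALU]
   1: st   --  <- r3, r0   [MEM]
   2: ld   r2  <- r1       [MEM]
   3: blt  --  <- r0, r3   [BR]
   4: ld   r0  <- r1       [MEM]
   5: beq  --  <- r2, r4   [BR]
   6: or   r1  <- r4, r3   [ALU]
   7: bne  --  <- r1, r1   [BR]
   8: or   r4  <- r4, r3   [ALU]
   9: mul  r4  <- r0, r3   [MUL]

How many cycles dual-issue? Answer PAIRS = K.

t=0 i0:sub ; RAW r0
t=1 i1:st ; no-port MEM/MEM
t=2 i2,i3:ld;blt ; dual
t=3 i4,i5:ld;beq ; dual
t=4 i6:or ; RAW r1
t=5 i7,i8:bne;or ; dual
t=6 i9:mul ; tail

PAIRS = 3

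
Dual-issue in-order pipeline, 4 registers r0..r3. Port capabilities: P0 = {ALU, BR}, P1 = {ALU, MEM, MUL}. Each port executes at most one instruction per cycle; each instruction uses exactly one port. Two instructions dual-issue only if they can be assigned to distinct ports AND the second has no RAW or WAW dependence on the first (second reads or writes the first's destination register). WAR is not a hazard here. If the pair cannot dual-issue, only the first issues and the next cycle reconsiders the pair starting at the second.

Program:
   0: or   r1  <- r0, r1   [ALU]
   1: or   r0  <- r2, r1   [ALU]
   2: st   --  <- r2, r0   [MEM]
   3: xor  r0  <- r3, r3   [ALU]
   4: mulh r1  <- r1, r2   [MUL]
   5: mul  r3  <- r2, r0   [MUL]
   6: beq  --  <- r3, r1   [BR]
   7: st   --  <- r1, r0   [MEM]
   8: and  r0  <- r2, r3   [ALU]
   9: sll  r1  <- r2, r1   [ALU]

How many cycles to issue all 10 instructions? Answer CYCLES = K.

c0: i0 or.ALU  RAW r1
c1: i1 or.ALU  RAW r0
c2: i2&i3 st.MEM;xor.ALU  dual
c3: i4 mulh.MUL  no-port MUL/MUL
c4: i5 mul.MUL  RAW r3
c5: i6&i7 beq.BR;st.MEM  dual
c6: i8&i9 and.ALU;sll.ALU  dual

CYCLES = 7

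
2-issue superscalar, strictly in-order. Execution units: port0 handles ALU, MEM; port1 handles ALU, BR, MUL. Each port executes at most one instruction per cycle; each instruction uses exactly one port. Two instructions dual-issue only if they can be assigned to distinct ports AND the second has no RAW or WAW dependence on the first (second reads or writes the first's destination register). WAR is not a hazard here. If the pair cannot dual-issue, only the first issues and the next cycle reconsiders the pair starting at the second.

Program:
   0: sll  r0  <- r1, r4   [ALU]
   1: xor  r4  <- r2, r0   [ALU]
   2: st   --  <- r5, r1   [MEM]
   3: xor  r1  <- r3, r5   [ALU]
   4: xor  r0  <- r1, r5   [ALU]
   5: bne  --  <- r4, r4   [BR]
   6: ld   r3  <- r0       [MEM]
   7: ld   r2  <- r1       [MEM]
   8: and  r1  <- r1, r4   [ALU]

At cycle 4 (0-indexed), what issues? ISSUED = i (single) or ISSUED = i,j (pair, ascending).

#0 head=0: sll i0 RAW r0
#1 head=1: xor/st i1+i2 pair
#2 head=3: xor i3 RAW r1
#3 head=4: xor/bne i4+i5 pair
#4 head=6: ld i6 no-port MEM/MEM
#5 head=7: ld/and i7+i8 pair

ISSUED = 6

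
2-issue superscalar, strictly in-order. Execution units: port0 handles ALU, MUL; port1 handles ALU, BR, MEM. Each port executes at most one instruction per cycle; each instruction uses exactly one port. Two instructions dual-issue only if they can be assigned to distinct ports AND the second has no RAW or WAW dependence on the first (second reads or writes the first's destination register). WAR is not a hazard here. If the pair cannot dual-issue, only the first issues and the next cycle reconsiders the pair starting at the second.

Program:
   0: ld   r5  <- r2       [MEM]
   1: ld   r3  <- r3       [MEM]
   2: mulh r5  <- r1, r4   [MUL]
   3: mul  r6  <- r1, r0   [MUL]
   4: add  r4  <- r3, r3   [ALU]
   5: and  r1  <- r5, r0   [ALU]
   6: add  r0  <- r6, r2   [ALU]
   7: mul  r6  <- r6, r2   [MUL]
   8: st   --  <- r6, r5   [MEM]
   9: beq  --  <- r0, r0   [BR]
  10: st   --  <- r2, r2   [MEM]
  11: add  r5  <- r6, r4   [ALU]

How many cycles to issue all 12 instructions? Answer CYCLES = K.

CYCLES = 8

[0] i0  ld  -- no-port MEM/MEM
[1] i1,i2  ld mulh  -- 2-wide
[2] i3,i4  mul add  -- 2-wide
[3] i5,i6  and add  -- 2-wide
[4] i7  mul  -- RAW r6
[5] i8  st  -- no-port MEM/BR
[6] i9  beq  -- no-port BR/MEM
[7] i10,i11  st add  -- 2-wide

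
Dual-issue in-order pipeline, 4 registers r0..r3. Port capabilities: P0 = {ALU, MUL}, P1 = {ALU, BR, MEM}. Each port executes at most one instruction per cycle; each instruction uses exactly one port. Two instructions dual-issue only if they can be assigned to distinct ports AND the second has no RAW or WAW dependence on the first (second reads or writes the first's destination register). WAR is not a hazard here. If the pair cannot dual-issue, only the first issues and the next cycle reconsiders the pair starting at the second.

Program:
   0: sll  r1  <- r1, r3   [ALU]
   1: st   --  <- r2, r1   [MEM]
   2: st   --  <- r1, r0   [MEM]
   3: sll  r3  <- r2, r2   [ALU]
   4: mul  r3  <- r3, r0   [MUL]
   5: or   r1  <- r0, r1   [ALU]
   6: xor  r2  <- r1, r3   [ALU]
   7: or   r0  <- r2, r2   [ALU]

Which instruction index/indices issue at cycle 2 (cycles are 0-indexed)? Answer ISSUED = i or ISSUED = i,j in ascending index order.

c0: i0 sll.ALU  RAW r1
c1: i1 st.MEM  no-port MEM/MEM
c2: i2,i3 st.MEM+sll.ALU  2-wide
c3: i4,i5 mul.MUL+or.ALU  2-wide
c4: i6 xor.ALU  RAW r2
c5: i7 or.ALU  tail

ISSUED = 2,3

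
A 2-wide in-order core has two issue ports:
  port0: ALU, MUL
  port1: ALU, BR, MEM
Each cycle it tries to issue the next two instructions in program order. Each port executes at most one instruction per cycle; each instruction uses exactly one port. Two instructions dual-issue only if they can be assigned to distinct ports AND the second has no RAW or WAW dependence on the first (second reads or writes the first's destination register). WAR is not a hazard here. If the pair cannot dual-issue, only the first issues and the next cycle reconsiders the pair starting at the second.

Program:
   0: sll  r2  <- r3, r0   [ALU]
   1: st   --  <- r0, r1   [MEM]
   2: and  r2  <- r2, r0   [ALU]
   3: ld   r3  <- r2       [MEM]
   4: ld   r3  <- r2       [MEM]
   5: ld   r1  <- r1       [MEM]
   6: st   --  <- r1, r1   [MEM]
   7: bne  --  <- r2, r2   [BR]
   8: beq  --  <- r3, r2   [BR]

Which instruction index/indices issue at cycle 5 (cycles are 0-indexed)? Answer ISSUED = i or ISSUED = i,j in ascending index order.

ISSUED = 6

0. sll.ALU;st.MEM @i0+i1  | pair
1. and.ALU @i2  | RAW r2
2. ld.MEM @i3  | no-port MEM/MEM
3. ld.MEM @i4  | no-port MEM/MEM
4. ld.MEM @i5  | no-port MEM/MEM
5. st.MEM @i6  | no-port MEM/BR
6. bne.BR @i7  | no-port BR/BR
7. beq.BR @i8  | tail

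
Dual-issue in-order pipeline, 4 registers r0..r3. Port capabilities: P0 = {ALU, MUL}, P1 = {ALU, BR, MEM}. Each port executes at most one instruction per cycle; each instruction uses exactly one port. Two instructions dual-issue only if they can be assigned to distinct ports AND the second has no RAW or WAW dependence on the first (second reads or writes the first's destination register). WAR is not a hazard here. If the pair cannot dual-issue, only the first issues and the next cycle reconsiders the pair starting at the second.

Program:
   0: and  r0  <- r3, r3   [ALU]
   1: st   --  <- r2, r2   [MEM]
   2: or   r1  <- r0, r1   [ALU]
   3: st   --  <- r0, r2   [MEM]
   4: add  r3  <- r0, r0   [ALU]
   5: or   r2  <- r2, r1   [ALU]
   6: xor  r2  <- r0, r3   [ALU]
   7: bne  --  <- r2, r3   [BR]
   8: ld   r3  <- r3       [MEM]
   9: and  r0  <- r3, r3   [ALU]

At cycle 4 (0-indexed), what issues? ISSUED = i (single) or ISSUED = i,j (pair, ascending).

0. and.ALU+st.MEM @i0,i1  | pair
1. or.ALU+st.MEM @i2,i3  | pair
2. add.ALU+or.ALU @i4,i5  | pair
3. xor.ALU @i6  | RAW r2
4. bne.BR @i7  | no-port BR/MEM
5. ld.MEM @i8  | RAW r3
6. and.ALU @i9  | tail

ISSUED = 7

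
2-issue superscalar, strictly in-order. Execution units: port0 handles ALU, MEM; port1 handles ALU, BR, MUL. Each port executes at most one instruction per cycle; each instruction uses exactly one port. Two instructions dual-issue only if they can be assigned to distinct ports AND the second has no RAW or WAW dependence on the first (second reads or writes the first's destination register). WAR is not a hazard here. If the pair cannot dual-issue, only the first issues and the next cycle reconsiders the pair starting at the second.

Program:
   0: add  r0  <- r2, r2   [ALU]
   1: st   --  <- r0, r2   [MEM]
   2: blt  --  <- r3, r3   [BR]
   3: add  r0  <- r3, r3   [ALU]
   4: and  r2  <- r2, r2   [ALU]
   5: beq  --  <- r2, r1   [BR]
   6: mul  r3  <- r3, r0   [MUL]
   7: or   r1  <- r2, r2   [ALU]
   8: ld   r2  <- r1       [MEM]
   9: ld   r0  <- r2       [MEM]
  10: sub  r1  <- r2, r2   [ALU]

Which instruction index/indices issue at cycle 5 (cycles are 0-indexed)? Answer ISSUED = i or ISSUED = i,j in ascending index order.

ISSUED = 8

[0] i0  add.ALU  -- RAW r0
[1] i1,i2  st.MEM blt.BR  -- dual
[2] i3,i4  add.ALU and.ALU  -- dual
[3] i5  beq.BR  -- no-port BR/MUL
[4] i6,i7  mul.MUL or.ALU  -- dual
[5] i8  ld.MEM  -- no-port MEM/MEM
[6] i9,i10  ld.MEM sub.ALU  -- dual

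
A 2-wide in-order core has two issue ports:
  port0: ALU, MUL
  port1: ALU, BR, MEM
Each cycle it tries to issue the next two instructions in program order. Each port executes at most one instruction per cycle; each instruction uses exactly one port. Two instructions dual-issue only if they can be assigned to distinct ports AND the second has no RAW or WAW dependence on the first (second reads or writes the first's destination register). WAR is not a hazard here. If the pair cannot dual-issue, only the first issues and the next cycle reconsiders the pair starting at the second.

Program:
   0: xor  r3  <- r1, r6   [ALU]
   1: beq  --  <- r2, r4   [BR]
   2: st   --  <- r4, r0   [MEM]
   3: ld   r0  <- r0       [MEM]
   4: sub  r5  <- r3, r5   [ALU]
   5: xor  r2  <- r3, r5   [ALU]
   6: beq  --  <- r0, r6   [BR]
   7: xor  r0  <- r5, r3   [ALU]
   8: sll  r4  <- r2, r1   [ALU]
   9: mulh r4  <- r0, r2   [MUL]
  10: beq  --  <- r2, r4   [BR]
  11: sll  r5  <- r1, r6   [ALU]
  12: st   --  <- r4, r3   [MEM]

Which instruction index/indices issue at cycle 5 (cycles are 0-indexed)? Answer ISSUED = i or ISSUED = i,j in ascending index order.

ISSUED = 9

t=0 i0,i1:xor.ALU beq.BR ; dual
t=1 i2:st.MEM ; no-port MEM/MEM
t=2 i3,i4:ld.MEM sub.ALU ; dual
t=3 i5,i6:xor.ALU beq.BR ; dual
t=4 i7,i8:xor.ALU sll.ALU ; dual
t=5 i9:mulh.MUL ; RAW r4
t=6 i10,i11:beq.BR sll.ALU ; dual
t=7 i12:st.MEM ; tail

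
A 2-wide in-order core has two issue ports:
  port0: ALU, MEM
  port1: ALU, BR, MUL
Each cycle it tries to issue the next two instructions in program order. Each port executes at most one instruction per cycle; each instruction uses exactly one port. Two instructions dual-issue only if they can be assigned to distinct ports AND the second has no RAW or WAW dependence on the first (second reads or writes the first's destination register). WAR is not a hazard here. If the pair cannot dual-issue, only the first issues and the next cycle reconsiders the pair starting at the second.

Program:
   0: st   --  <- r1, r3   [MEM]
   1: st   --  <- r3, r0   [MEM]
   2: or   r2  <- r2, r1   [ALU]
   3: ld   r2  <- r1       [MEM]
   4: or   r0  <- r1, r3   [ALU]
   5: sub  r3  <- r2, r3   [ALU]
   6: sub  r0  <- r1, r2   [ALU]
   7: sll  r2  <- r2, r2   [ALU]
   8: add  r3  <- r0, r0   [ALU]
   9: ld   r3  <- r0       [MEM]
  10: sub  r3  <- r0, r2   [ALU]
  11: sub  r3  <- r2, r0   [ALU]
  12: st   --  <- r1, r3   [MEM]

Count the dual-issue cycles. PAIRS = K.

[0] i0  st  -- no-port MEM/MEM
[1] i1,i2  st or  -- dual
[2] i3,i4  ld or  -- dual
[3] i5,i6  sub sub  -- dual
[4] i7,i8  sll add  -- dual
[5] i9  ld  -- WAW r3
[6] i10  sub  -- WAW r3
[7] i11  sub  -- RAW r3
[8] i12  st  -- tail

PAIRS = 4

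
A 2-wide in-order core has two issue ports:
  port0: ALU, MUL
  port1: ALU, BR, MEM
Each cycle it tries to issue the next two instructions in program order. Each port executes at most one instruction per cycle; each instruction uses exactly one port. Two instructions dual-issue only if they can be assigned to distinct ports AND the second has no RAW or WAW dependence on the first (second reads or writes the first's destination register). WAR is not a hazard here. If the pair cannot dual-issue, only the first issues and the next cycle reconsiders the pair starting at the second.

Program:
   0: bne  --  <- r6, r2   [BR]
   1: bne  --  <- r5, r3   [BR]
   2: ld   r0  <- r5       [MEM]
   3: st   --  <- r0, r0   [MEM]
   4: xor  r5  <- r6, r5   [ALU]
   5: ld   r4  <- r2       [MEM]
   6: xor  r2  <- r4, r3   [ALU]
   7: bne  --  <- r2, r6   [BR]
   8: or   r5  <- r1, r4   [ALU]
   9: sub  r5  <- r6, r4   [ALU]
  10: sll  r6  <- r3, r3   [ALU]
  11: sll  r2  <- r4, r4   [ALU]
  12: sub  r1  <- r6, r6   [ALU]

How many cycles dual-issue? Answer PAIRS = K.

  cy0 -> i0 (bne) no-port BR/BR
  cy1 -> i1 (bne) no-port BR/MEM
  cy2 -> i2 (ld) no-port MEM/MEM
  cy3 -> i3+i4 (st xor) 2-wide
  cy4 -> i5 (ld) RAW r4
  cy5 -> i6 (xor) RAW r2
  cy6 -> i7+i8 (bne or) 2-wide
  cy7 -> i9+i10 (sub sll) 2-wide
  cy8 -> i11+i12 (sll sub) 2-wide

PAIRS = 4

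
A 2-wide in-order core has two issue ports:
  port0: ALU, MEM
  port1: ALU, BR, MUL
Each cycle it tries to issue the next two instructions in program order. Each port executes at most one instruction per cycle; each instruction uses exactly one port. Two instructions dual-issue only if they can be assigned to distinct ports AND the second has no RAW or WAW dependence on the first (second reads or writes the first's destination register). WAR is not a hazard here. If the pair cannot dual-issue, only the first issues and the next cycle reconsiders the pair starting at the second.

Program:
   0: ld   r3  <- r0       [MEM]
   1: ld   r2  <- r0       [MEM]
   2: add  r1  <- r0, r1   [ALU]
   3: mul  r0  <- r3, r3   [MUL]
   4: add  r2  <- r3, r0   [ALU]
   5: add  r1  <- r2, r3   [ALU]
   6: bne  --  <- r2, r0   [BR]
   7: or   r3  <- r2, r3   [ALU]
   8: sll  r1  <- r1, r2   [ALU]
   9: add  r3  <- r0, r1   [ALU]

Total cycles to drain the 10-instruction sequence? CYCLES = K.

  cy0 -> i0 (ld.MEM) no-port MEM/MEM
  cy1 -> i1+i2 (ld.MEM+add.ALU) pair
  cy2 -> i3 (mul.MUL) RAW r0
  cy3 -> i4 (add.ALU) RAW r2
  cy4 -> i5+i6 (add.ALU+bne.BR) pair
  cy5 -> i7+i8 (or.ALU+sll.ALU) pair
  cy6 -> i9 (add.ALU) tail

CYCLES = 7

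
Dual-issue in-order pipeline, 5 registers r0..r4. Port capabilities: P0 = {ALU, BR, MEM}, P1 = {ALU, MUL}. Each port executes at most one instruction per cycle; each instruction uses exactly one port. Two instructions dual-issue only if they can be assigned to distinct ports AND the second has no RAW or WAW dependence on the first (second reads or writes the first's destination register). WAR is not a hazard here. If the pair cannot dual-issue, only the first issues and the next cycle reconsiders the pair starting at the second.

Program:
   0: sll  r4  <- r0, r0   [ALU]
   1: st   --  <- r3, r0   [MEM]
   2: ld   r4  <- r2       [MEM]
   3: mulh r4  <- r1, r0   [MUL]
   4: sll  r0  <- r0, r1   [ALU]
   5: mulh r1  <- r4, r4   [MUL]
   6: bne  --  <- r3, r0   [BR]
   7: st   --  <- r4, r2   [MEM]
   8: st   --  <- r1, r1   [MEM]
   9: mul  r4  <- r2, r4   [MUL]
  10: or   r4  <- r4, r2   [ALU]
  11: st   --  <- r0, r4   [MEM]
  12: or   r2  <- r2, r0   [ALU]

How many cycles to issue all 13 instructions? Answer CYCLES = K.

CYCLES = 8

  cy0 -> i0/i1 (sll.ALU st.MEM) dual
  cy1 -> i2 (ld.MEM) WAW r4
  cy2 -> i3/i4 (mulh.MUL sll.ALU) dual
  cy3 -> i5/i6 (mulh.MUL bne.BR) dual
  cy4 -> i7 (st.MEM) no-port MEM/MEM
  cy5 -> i8/i9 (st.MEM mul.MUL) dual
  cy6 -> i10 (or.ALU) RAW r4
  cy7 -> i11/i12 (st.MEM or.ALU) dual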